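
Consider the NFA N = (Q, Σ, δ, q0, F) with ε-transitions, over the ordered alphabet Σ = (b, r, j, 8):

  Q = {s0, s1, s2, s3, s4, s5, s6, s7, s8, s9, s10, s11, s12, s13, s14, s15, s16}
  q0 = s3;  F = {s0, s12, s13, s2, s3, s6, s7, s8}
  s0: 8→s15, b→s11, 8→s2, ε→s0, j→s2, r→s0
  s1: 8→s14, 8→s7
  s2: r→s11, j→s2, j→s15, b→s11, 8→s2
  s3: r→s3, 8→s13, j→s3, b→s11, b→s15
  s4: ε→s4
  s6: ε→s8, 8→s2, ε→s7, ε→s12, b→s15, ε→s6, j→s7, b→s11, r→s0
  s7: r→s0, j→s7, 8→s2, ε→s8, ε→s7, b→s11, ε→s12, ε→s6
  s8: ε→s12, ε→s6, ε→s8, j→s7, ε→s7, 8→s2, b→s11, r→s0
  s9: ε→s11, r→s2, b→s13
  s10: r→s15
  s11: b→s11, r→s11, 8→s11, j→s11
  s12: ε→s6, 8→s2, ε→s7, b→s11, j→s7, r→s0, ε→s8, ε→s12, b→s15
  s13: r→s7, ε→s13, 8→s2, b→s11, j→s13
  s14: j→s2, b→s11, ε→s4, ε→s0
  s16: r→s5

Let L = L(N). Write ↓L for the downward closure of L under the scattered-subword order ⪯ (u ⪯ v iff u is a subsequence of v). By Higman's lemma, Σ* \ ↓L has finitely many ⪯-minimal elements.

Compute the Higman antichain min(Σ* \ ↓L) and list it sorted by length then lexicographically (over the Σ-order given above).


A = [b, 88r, 8rrjr].

|Q|=17, |F|=8, |δ|=71 (22 ε).
min D↑ (6 st, q0=0, F={1}): 0:b→1,r→0,j→0,8→2 1:b→1,r→1,j→1,8→1 2:b→1,r→3,j→2,8→4 3:b→1,r→5,j→3,8→4 4:b→1,r→1,j→4,8→4 5:b→1,r→5,j→4,8→4 (ε-aug+det+¬).
'b': |S_i|=[10, 2] end={s11,s15} rej; 1/1 del acc.
'88r': N↓-sim [10, 9, 3, 1] end={s11} — reject; 3/3 single-dels accept.
'8rrjr': run [10, 9, 8, 4, 3, 1] end={s11} ∉↓L; 5/5 del acc.
3 obstructions.


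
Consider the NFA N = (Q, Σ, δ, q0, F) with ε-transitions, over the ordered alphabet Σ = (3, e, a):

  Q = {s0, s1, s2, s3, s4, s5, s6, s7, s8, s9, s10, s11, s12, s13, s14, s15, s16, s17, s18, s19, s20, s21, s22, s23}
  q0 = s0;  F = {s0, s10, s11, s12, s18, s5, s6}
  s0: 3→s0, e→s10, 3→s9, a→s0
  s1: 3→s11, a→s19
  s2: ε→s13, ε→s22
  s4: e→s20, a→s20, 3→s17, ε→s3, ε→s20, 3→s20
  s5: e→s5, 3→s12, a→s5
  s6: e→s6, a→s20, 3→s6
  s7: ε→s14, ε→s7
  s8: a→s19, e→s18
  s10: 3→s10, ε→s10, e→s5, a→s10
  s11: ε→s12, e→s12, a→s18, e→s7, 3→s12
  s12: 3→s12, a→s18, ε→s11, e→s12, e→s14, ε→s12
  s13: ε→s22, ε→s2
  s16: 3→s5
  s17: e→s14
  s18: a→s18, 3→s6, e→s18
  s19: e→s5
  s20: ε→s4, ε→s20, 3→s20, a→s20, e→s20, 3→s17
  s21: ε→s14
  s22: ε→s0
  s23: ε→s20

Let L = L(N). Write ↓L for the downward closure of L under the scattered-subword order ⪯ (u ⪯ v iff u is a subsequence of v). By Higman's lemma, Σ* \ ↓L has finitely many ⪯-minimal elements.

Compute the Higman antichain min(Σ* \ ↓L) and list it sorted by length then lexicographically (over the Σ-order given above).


A = [ee3a3a].

|Q|=24, |F|=7, |δ|=56 (17 ε).
min D↑ (7 st, q0=0, F={6}): 0:3→0,e→1,a→0 1:3→1,e→2,a→1 2:3→3,e→2,a→2 3:3→3,e→3,a→4 4:3→5,e→4,a→4 5:3→5,e→5,a→6 6:3→6,e→6,a→6 [Hopcroft].
'ee3a3a': run [14, 12, 11, 10, 7, 6, 5] end={s14,s17,s20,s3,s4} rej; 6/6 del acc.
1 words, ⪯-incomp.


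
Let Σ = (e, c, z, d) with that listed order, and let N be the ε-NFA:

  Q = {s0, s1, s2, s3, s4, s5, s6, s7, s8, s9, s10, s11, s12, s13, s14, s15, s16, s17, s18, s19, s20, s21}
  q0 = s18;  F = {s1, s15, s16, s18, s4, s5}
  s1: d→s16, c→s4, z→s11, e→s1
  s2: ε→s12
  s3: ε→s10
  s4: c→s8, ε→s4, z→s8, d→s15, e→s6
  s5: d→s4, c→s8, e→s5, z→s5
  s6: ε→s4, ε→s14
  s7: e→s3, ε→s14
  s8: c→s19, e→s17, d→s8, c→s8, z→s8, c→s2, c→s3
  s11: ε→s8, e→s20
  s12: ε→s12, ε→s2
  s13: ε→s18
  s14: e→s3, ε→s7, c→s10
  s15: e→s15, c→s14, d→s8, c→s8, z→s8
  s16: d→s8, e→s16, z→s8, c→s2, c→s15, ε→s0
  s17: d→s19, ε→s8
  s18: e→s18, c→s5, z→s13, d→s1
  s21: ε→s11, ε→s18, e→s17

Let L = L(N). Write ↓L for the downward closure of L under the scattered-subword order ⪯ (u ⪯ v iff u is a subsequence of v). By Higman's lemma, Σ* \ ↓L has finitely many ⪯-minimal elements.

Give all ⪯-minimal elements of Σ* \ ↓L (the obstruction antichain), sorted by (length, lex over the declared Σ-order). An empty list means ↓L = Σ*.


min(Σ*\↓L) = [cc, dz, ddd].

|Q|=22, |F|=6, |δ|=54 (15 ε).
min D↑ (7 st, q0=0, F={3}): 0:e→0,c→1,z→0,d→2 1:e→1,c→3,z→1,d→4 2:e→2,c→4,z→3,d→5 3:e→3,c→3,z→3,d→3 4:e→4,c→3,z→3,d→6 5:e→5,c→6,z→3,d→3 6:e→6,c→3,z→3,d→3.
'cc': run [20, 13, 9] end={s10,s12,s14,s17,s19,s2,s3,s7,s8} ∉↓L; 2/2 single-dels accept.
'dz': N↓-sim [20, 17, 9] end={s10,s11,s12,s17,s19,s2,s20,s3,s8} ∉↓L; 2/2 del acc.
'ddd': run [20, 17, 12, 7] end={s10,s12,s17,s19,s2,s3,s8} rej; 3/3 single-dels accept.
3 obstructions.


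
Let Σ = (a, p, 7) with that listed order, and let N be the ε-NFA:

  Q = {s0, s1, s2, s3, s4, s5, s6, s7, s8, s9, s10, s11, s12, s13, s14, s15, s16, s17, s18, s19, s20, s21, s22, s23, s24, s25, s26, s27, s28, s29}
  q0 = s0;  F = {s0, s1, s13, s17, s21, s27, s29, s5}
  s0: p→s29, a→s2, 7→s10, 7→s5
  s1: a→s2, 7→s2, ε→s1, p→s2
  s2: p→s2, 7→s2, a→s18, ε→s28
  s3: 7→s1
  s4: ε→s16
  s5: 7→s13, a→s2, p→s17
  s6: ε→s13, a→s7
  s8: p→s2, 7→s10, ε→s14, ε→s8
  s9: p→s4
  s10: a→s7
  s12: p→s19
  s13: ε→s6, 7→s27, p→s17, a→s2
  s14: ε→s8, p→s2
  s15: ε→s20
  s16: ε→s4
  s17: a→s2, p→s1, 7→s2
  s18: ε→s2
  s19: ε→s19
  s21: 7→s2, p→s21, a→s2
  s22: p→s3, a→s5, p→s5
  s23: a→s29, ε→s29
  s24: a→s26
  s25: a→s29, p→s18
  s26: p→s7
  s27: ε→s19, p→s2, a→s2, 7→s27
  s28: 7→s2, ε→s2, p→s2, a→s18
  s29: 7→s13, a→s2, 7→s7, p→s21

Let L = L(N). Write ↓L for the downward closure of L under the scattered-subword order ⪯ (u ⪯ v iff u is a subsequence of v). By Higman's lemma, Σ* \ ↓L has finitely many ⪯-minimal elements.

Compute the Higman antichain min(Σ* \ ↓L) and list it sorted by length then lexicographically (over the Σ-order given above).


A = [a, pp7, 7p7, p77p, 7ppp, 777p].

|Q|=30, |F|=8, |δ|=63 (15 ε).
min D↑ (9 st, q0=0, F={1}): 0:a→1,p→2,7→3 1:a→1,p→1,7→1 2:a→1,p→4,7→5 3:a→1,p→6,7→5 4:a→1,p→4,7→1 5:a→1,p→6,7→7 6:a→1,p→8,7→1 7:a→1,p→1,7→7 8:a→1,p→1,7→1 [Hopcroft].
'a': run [15, 4] end={s18,s2,s28,s7} — reject; 1/1 deletions ∈↓L.
'pp7': |S_i|=[15, 12, 6, 3] end={s18,s2,s28} — reject; 3/3 deletions ∈↓L.
'7p7': |S_i|=[15, 12, 5, 3] end={s18,s2,s28} — reject; 3/3 del acc.
'p77p': |S_i|=[15, 12, 10, 5, 3] end={s18,s2,s28} — reject; 4/4 deletions ∈↓L.
'7ppp': N↓-sim [15, 12, 5, 4, 3] end={s18,s2,s28} ∉↓L; 4/4 deletions ∈↓L.
'777p': run [15, 12, 10, 5, 3] end={s18,s2,s28} — reject; 4/4 single-dels accept.
6 obstructions.


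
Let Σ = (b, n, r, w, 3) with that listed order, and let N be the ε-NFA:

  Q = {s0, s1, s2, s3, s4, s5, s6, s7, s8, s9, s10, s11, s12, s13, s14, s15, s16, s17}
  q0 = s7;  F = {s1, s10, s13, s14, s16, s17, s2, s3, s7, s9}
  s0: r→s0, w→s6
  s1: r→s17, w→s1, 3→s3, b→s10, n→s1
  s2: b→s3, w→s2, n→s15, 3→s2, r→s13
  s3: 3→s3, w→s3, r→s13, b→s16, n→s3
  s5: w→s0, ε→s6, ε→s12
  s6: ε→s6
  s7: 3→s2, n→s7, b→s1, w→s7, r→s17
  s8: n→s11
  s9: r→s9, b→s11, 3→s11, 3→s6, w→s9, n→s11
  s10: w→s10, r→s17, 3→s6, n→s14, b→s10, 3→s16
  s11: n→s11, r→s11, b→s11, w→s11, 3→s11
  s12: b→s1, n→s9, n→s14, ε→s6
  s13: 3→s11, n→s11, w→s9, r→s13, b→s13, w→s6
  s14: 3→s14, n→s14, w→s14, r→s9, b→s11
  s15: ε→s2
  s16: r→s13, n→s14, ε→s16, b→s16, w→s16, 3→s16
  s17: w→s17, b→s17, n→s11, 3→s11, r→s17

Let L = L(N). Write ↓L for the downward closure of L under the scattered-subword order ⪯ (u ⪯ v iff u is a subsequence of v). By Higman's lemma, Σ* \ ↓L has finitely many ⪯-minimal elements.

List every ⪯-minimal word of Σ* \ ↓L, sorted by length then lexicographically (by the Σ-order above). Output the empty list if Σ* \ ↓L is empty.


|Q|=18, |F|=10, |δ|=71 (6 ε).
min D↑ (11 st, q0=0, F={6}): 0:b→1,n→0,r→2,w→0,3→3 1:b→4,n→1,r→2,w→1,3→5 2:b→2,n→6,r→2,w→2,3→6 3:b→5,n→3,r→7,w→3,3→3 4:b→4,n→8,r→2,w→4,3→9 5:b→9,n→5,r→7,w→5,3→5 6:b→6,n→6,r→6,w→6,3→6 7:b→7,n→6,r→7,w→10,3→6 8:b→6,n→8,r→10,w→8,3→8 9:b→9,n→8,r→7,w→9,3→9 10:b→6,n→6,r→10,w→10,3→6.
'rn': N↓-sim [13, 5, 1] end={s11} — reject; 2/2 single-dels accept.
'r3': |S_i|=[13, 5, 2] end={s11,s6} rej; 2/2 single-dels accept.
'bbnb': |S_i|=[13, 10, 8, 4, 1] end={s11} ∉↓L; 4/4 single-dels accept.
'3rwb': N↓-sim [13, 9, 4, 3, 1] end={s11} — reject; 4/4 del acc.
4 words, ⪯-incomp.

A = [rn, r3, bbnb, 3rwb].


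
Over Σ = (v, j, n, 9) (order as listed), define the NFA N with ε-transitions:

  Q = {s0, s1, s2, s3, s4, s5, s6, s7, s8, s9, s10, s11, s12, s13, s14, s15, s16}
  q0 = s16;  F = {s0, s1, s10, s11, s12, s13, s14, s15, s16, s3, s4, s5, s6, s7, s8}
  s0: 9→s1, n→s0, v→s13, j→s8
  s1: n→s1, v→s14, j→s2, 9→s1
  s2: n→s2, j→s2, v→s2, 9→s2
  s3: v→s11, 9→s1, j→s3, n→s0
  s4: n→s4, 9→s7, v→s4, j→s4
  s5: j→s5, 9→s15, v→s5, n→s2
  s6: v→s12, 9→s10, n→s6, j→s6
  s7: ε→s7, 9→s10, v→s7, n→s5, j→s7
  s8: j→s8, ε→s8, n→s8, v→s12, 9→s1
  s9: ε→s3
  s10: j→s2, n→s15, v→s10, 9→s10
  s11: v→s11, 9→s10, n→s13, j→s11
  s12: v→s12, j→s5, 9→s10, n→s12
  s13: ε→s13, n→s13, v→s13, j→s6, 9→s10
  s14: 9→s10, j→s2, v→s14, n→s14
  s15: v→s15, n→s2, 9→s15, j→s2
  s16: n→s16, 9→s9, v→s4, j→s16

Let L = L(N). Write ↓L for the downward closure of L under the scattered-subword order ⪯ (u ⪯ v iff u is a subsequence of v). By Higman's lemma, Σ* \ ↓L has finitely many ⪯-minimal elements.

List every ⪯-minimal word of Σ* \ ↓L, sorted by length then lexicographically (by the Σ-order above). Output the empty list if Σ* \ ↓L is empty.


|Q|=17, |F|=15, |δ|=68 (4 ε).
min D↑ (16 st, q0=0, F={12}): 0:v→1,j→0,n→0,9→2 1:v→1,j→1,n→1,9→3 2:v→4,j→2,n→5,9→6 3:v→3,j→3,n→7,9→8 4:v→4,j→4,n→9,9→8 5:v→9,j→10,n→5,9→6 6:v→11,j→12,n→6,9→6 7:v→7,j→7,n→12,9→13 8:v→8,j→12,n→13,9→8 9:v→9,j→14,n→9,9→8 10:v→15,j→10,n→10,9→6 11:v→11,j→12,n→11,9→8 12:v→12,j→12,n→12,9→12 13:v→13,j→12,n→12,9→13 14:v→15,j→14,n→14,9→8 15:v→15,j→7,n→15,9→8.
'99j': run [17, 15, 5, 1] end={s2} rej; 3/3 single-dels accept.
'v9nn': run [17, 11, 5, 3, 1] end={s2} — reject; 4/4 del acc.
'9njvjn': N↓-sim [17, 15, 11, 9, 6, 3, 1] end={s2} ∉↓L; 6/6 del acc.
3 obstructions.

A = [99j, v9nn, 9njvjn].


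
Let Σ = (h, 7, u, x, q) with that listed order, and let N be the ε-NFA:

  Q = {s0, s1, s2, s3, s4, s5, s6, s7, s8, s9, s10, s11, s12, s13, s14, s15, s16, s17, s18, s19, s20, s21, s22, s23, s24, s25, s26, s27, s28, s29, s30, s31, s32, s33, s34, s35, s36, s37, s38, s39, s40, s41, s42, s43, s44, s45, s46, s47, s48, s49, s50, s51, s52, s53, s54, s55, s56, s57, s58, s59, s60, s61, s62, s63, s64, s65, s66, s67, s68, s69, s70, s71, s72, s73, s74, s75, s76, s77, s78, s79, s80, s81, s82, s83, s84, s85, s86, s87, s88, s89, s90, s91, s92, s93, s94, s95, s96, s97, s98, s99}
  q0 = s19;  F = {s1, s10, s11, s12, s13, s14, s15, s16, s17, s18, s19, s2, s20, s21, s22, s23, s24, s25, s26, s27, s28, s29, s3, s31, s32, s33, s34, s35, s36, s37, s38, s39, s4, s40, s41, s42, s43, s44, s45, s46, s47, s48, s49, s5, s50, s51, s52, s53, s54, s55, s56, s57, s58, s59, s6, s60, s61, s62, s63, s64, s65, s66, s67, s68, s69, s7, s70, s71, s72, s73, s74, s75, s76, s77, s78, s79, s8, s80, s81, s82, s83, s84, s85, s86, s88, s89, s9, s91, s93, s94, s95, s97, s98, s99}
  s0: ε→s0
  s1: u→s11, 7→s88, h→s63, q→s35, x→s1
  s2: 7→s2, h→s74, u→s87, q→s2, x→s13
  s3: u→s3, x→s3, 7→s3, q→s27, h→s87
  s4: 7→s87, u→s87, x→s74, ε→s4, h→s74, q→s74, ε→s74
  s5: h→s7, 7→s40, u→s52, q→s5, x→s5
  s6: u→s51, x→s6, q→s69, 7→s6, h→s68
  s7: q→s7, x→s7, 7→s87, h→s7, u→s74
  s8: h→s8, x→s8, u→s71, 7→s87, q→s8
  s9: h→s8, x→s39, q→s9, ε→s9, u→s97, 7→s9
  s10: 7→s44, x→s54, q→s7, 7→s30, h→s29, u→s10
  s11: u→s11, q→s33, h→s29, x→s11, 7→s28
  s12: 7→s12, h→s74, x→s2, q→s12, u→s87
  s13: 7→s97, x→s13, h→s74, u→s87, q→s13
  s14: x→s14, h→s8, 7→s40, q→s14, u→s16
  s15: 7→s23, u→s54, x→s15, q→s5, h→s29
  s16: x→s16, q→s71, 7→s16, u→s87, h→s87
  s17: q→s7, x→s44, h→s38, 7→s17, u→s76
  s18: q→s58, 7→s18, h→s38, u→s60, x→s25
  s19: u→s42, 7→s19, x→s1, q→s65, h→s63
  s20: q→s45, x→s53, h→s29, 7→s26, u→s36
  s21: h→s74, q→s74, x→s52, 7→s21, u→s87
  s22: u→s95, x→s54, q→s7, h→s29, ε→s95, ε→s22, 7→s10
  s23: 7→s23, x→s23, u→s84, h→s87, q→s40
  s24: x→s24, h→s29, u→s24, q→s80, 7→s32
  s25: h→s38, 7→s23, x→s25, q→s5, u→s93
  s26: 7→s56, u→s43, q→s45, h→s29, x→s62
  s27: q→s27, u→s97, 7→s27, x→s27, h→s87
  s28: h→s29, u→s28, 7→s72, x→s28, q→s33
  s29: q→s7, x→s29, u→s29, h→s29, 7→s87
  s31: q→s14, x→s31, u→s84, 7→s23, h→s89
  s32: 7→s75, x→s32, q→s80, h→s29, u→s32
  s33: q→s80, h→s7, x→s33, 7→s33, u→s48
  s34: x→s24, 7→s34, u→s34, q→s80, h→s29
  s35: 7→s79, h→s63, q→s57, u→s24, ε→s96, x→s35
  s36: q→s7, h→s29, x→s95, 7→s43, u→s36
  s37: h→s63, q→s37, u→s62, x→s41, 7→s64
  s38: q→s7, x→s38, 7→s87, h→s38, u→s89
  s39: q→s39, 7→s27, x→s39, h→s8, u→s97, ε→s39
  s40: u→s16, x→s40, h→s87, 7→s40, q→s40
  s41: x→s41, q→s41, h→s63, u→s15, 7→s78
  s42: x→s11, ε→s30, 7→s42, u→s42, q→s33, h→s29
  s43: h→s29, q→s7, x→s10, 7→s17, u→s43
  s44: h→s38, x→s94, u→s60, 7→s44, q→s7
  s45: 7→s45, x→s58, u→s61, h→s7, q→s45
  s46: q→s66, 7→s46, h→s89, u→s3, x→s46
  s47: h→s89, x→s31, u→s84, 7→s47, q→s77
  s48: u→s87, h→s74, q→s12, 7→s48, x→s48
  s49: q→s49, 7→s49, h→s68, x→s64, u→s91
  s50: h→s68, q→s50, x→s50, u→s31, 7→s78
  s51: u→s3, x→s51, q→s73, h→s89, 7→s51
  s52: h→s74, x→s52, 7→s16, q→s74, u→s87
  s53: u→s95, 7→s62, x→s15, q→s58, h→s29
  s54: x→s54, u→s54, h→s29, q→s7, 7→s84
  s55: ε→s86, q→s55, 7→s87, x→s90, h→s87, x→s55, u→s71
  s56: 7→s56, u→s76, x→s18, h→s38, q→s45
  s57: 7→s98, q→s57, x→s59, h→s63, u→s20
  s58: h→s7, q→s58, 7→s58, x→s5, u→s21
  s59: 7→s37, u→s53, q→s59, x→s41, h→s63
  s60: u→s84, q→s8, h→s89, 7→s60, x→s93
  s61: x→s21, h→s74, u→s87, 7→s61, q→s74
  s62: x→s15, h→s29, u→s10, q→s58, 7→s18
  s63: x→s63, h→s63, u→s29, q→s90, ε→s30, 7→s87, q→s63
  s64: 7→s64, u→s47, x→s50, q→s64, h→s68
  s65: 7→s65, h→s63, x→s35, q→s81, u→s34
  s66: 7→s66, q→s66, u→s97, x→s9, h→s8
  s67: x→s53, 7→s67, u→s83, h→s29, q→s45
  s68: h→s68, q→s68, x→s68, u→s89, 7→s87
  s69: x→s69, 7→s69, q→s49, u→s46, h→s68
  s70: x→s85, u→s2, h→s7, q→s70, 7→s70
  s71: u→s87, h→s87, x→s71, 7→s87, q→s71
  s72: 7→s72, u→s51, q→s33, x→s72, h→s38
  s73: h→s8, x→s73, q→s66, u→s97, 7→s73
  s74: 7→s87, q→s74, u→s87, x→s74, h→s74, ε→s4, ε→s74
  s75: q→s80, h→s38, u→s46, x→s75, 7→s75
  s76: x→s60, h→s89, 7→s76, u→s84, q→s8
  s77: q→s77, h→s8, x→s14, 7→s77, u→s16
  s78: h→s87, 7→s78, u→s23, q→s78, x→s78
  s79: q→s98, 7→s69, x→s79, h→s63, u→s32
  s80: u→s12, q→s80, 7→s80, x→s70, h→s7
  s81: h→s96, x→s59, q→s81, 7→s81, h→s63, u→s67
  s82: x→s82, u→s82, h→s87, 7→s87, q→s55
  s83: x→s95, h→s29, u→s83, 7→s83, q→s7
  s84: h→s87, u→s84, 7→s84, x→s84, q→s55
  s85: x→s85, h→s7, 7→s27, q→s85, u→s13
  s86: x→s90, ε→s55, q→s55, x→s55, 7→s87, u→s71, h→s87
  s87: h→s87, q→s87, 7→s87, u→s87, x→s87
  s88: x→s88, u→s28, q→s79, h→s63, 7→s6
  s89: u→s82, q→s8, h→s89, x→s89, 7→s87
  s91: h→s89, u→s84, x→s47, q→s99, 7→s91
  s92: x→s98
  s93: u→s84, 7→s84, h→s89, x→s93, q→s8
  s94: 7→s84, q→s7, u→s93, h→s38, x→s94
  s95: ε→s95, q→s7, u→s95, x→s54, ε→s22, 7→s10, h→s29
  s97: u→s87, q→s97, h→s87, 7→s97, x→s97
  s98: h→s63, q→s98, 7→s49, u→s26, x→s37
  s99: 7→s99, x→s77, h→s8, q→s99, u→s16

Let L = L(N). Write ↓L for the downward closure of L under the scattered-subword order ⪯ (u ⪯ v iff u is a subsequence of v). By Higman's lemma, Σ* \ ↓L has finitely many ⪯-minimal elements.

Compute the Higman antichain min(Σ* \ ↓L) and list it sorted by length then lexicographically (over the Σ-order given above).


Antichain: [h7, uquu, x77uuh, qquuq7, qqxx7h].

|Q|=100, |F|=94, |δ|=497 (16 ε).
min D↑ (92 st, q0=0, F={5}): 0:h→1,7→0,u→2,x→3,q→4 1:h→1,7→5,u→6,x→1,q→1 2:h→6,7→2,u→2,x→7,q→8 3:h→1,7→9,u→7,x→3,q→10 4:h→1,7→4,u→11,x→10,q→12 5:h→5,7→5,u→5,x→5,q→5 6:h→6,7→5,u→6,x→6,q→13 7:h→6,7→14,u→7,x→7,q→8 8:h→13,7→8,u→15,x→8,q→16 9:h→1,7→17,u→14,x→9,q→18 10:h→1,7→18,u→19,x→10,q→20 11:h→6,7→11,u→11,x→19,q→16 12:h→1,7→12,u→21,x→22,q→12 13:h→13,7→5,u→23,x→13,q→13 14:h→6,7→24,u→14,x→14,q→8 15:h→23,7→15,u→5,x→15,q→25 16:h→13,7→16,u→25,x→26,q→16 17:h→27,7→17,u→28,x→17,q→29 18:h→1,7→29,u→30,x→18,q→31 19:h→6,7→30,u→19,x→19,q→16 20:h→1,7→31,u→32,x→22,q→20 21:h→6,7→21,u→33,x→34,q→35 22:h→1,7→36,u→34,x→37,q→22 23:h→23,7→5,u→5,x→23,q→23 24:h→38,7→24,u→28,x→24,q→8 25:h→23,7→25,u→5,x→39,q→25 26:h→13,7→26,u→39,x→40,q→26 27:h→27,7→5,u→41,x→27,q→27 28:h→41,7→28,u→42,x→28,q→43 29:h→27,7→29,u→44,x→29,q→45 30:h→6,7→46,u→30,x→30,q→16 31:h→1,7→45,u→47,x→36,q→31 32:h→6,7→47,u→48,x→34,q→35 33:h→6,7→33,u→33,x→49,q→13 34:h→6,7→50,u→49,x→51,q→52 35:h→13,7→35,u→53,x→52,q→35 36:h→1,7→54,u→50,x→37,q→36 37:h→1,7→55,u→51,x→37,q→37 38:h→38,7→5,u→41,x→38,q→13 39:h→23,7→39,u→5,x→56,q→39 40:h→13,7→57,u→56,x→40,q→40 41:h→41,7→5,u→58,x→41,q→59 42:h→5,7→42,u→42,x→42,q→57 43:h→59,7→43,u→60,x→43,q→61 44:h→41,7→44,u→42,x→44,q→61 45:h→27,7→45,u→62,x→54,q→45 46:h→38,7→46,u→44,x→46,q→16 47:h→6,7→63,u→64,x→50,q→35 48:h→6,7→64,u→48,x→49,q→13 49:h→6,7→65,u→49,x→66,q→13 50:h→6,7→67,u→65,x→51,q→52 51:h→6,7→68,u→66,x→51,q→69 52:h→13,7→52,u→70,x→69,q→52 53:h→23,7→53,u→5,x→70,q→23 54:h→27,7→54,u→71,x→72,q→54 55:h→5,7→55,u→68,x→55,q→55 56:h→23,7→60,u→5,x→56,q→56 57:h→5,7→57,u→60,x→57,q→57 58:h→5,7→5,u→58,x→58,q→73 59:h→59,7→5,u→74,x→59,q→59 60:h→5,7→60,u→5,x→60,q→60 61:h→59,7→61,u→60,x→75,q→61 62:h→41,7→62,u→76,x→71,q→77 63:h→38,7→63,u→78,x→67,q→35 64:h→6,7→79,u→64,x→65,q→13 65:h→6,7→80,u→65,x→66,q→13 66:h→6,7→76,u→66,x→66,q→13 67:h→38,7→67,u→81,x→82,q→52 68:h→5,7→68,u→76,x→68,q→83 69:h→13,7→83,u→84,x→69,q→69 70:h→23,7→70,u→5,x→84,q→23 71:h→41,7→71,u→76,x→85,q→86 72:h→27,7→55,u→85,x→72,q→72 73:h→5,7→5,u→74,x→73,q→73 74:h→5,7→5,u→5,x→74,q→74 75:h→59,7→75,u→60,x→87,q→75 76:h→5,7→76,u→76,x→76,q→73 77:h→59,7→77,u→88,x→86,q→77 78:h→41,7→78,u→76,x→81,q→59 79:h→38,7→79,u→78,x→80,q→13 80:h→38,7→80,u→81,x→89,q→13 81:h→41,7→81,u→76,x→90,q→59 82:h→38,7→68,u→90,x→82,q→69 83:h→5,7→83,u→88,x→83,q→83 84:h→23,7→88,u→5,x→84,q→23 85:h→41,7→68,u→76,x→85,q→91 86:h→59,7→86,u→88,x→91,q→86 87:h→59,7→57,u→60,x→87,q→87 88:h→5,7→88,u→5,x→88,q→74 89:h→38,7→76,u→90,x→89,q→13 90:h→41,7→76,u→76,x→90,q→59 91:h→59,7→83,u→88,x→91,q→91 [Hopcroft].
'h7': |S_i|=[98, 17, 1] end={s87} rej; 2/2 del acc.
'uquu': |S_i|=[98, 77, 34, 13, 1] end={s87} — reject; 4/4 single-dels accept.
'x77uuh': N↓-sim [98, 91, 79, 64, 39, 11, 1] end={s87} — reject; 6/6 deletions ∈↓L.
'qquuq7': N↓-sim [98, 89, 76, 56, 32, 9, 1] end={s87} ∉↓L; 6/6 deletions ∈↓L.
'qqxx7h': |S_i|=[98, 89, 76, 55, 37, 12, 1] end={s87} ∉↓L; 6/6 single-dels accept.
5 obstructions.


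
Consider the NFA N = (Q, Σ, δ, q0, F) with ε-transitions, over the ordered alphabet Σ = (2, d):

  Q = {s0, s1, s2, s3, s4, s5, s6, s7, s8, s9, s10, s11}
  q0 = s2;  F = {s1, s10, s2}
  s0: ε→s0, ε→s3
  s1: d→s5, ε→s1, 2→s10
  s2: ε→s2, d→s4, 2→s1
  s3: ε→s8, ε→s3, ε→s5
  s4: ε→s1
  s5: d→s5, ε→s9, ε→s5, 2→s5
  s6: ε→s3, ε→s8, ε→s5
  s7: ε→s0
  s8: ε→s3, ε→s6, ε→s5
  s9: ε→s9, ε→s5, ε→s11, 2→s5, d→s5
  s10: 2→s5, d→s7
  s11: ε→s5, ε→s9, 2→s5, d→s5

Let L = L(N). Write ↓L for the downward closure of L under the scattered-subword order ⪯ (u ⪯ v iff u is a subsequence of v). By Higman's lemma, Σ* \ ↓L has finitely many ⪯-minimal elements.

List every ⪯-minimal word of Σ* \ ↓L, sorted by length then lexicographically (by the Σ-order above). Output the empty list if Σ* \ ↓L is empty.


|Q|=12, |F|=3, |δ|=34 (22 ε).
min D↑ (4 st, q0=0, F={3}): 0:2→1,d→1 1:2→2,d→3 2:2→3,d→3 3:2→3,d→3 [Hopcroft].
'2d': run [12, 10, 8] end={s0,s11,s3,s5,s6,s7,s8,s9} ∉↓L; 2/2 del acc.
'dd': run [12, 11, 8] end={s0,s11,s3,s5,s6,s7,s8,s9} — reject; 2/2 del acc.
'222': N↓-sim [12, 10, 9, 3] end={s11,s5,s9} rej; 3/3 deletions ∈↓L.
'd22': run [12, 11, 9, 3] end={s11,s5,s9} ∉↓L; 3/3 single-dels accept.
4 minimals (antichain).

Antichain: [2d, dd, 222, d22].


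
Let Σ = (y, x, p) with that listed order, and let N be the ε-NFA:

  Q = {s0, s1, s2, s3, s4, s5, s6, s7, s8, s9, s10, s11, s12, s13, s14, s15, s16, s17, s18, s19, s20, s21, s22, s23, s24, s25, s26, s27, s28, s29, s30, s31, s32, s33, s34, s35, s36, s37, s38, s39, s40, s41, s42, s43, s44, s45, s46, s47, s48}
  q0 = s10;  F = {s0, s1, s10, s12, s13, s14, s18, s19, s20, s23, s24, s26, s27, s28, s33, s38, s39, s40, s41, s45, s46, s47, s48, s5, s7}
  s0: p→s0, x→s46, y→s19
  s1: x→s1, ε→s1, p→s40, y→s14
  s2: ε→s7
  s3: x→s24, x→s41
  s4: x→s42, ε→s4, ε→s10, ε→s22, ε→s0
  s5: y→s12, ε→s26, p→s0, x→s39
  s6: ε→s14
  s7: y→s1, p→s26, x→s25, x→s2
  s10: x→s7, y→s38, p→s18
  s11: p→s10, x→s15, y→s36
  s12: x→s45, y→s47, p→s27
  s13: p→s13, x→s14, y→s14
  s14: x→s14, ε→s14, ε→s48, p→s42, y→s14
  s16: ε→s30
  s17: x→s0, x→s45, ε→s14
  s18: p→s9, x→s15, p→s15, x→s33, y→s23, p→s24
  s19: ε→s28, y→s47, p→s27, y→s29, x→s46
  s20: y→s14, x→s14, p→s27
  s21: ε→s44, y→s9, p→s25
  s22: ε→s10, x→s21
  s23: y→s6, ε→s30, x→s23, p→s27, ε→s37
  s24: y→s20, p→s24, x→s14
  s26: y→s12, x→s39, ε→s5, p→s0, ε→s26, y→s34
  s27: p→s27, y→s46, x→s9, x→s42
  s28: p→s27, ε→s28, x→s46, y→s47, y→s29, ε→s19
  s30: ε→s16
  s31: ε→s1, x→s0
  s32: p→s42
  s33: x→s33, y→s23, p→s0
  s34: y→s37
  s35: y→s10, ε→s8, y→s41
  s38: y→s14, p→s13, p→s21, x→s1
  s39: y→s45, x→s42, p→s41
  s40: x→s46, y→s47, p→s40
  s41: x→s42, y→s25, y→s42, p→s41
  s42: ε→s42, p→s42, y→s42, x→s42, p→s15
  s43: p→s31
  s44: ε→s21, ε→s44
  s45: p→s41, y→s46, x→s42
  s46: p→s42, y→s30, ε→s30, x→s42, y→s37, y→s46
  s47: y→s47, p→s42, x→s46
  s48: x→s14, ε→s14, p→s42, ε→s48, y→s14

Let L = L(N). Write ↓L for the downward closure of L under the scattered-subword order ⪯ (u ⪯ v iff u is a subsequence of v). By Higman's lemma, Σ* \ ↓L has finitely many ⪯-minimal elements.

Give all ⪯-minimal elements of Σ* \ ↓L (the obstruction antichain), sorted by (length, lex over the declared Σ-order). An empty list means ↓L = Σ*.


|Q|=49, |F|=25, |δ|=138 (30 ε).
min D↑ (23 st, q0=0, F={11}): 0:y→1,x→2,p→3 1:y→4,x→5,p→6 2:y→5,x→2,p→7 3:y→8,x→9,p→10 4:y→4,x→4,p→11 5:y→4,x→5,p→12 6:y→4,x→4,p→6 7:y→13,x→14,p→15 8:y→4,x→8,p→16 9:y→8,x→9,p→15 10:y→17,x→4,p→10 11:y→11,x→11,p→11 12:y→18,x→19,p→12 13:y→18,x→20,p→16 14:y→20,x→11,p→21 15:y→22,x→19,p→15 16:y→19,x→11,p→16 17:y→4,x→4,p→16 18:y→18,x→19,p→11 19:y→19,x→11,p→11 20:y→19,x→11,p→21 21:y→11,x→11,p→21 22:y→18,x→19,p→16 [Hopcroft].
'yyp': run [38, 28, 13, 2] end={s15,s42} — reject; 3/3 deletions ∈↓L.
'ypxp': |S_i|=[38, 28, 17, 9, 2] end={s15,s42} — reject; 4/4 deletions ∈↓L.
'xpxx': run [38, 30, 22, 11, 2] end={s15,s42} — reject; 4/4 deletions ∈↓L.
'pypx': N↓-sim [38, 33, 22, 10, 3] end={s15,s42,s9} ∉↓L; 4/4 single-dels accept.
'ppxp': N↓-sim [38, 33, 21, 9, 2] end={s15,s42} rej; 4/4 deletions ∈↓L.
'xpxpy': |S_i|=[38, 30, 22, 11, 4, 3] end={s15,s25,s42} ∉↓L; 5/5 del acc.
6 obstructions.

Antichain: [yyp, ypxp, xpxx, pypx, ppxp, xpxpy].


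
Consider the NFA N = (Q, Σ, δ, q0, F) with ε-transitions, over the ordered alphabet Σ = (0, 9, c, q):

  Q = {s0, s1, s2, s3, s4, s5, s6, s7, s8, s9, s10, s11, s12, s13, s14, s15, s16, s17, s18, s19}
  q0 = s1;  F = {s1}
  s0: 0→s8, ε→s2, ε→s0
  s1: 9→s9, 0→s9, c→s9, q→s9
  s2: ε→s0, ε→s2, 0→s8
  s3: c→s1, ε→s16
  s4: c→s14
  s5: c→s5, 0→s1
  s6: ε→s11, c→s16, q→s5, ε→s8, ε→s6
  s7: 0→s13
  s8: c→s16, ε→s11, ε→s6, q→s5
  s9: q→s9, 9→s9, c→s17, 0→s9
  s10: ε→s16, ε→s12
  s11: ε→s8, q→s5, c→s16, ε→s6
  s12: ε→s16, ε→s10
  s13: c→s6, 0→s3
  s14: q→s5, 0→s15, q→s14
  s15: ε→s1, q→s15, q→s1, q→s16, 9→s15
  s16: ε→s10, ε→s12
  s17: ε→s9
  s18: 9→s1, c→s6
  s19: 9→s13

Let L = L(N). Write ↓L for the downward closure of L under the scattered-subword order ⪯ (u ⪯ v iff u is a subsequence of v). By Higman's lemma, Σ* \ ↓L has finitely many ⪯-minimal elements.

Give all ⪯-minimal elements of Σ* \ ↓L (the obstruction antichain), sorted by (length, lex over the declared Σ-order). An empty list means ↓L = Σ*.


|Q|=20, |F|=1, |δ|=53 (20 ε).
min D↑ (2 st, q0=0, F={1}): 0:0→1,9→1,c→1,q→1 1:0→1,9→1,c→1,q→1.
'0': |S_i|=[3, 2] end={s17,s9} rej; 1/1 deletions ∈↓L.
'9': N↓-sim [3, 2] end={s17,s9} — reject; 1/1 single-dels accept.
'c': |S_i|=[3, 2] end={s17,s9} rej; 1/1 del acc.
'q': |S_i|=[3, 2] end={s17,s9} — reject; 1/1 deletions ∈↓L.
4 minimals (antichain).

min(Σ*\↓L) = [0, 9, c, q].


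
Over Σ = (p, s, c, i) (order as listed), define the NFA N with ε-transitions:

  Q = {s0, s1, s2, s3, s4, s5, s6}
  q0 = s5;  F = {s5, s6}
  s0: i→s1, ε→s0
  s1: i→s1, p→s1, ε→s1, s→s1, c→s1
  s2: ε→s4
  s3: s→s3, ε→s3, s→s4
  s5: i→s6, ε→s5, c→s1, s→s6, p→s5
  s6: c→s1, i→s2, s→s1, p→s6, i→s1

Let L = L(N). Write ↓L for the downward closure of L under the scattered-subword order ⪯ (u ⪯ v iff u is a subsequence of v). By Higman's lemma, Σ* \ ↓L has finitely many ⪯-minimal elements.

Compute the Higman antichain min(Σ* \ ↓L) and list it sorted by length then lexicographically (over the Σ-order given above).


A = [c, ss, si, is, ii].

|Q|=7, |F|=2, |δ|=21 (5 ε).
min D↑ (3 st, q0=0, F={2}): 0:p→0,s→1,c→2,i→1 1:p→1,s→2,c→2,i→2 2:p→2,s→2,c→2,i→2 (ε-aug+det+¬).
'c': run [5, 1] end={s1} — reject; 1/1 single-dels accept.
'ss': run [5, 4, 1] end={s1} ∉↓L; 2/2 del acc.
'si': run [5, 4, 3] end={s1,s2,s4} — reject; 2/2 deletions ∈↓L.
'is': N↓-sim [5, 4, 1] end={s1} ∉↓L; 2/2 single-dels accept.
'ii': run [5, 4, 3] end={s1,s2,s4} rej; 2/2 deletions ∈↓L.
5 obstructions.


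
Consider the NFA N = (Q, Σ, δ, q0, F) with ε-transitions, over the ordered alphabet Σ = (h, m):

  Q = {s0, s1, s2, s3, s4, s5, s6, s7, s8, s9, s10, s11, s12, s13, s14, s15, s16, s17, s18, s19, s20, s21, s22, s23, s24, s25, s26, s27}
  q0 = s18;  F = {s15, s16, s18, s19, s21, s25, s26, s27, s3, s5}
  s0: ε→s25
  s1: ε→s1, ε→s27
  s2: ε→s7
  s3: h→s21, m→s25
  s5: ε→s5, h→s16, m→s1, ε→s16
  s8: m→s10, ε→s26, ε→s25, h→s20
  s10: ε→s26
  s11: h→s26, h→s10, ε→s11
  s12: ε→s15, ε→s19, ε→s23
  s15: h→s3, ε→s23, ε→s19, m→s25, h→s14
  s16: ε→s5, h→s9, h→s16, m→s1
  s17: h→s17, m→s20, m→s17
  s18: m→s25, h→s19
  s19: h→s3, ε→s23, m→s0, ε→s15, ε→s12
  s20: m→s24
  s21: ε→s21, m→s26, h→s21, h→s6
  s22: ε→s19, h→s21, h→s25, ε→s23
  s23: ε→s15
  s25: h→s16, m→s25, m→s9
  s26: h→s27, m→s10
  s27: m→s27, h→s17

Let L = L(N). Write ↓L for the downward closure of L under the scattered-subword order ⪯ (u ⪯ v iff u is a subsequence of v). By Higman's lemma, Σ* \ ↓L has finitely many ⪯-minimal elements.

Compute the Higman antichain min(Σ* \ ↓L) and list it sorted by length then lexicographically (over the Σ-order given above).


Antichain: [mhmh, hhhmhh].

|Q|=28, |F|=10, |δ|=57 (23 ε).
min D↑ (9 st, q0=0, F={8}): 0:h→1,m→2 1:h→3,m→2 2:h→4,m→2 3:h→5,m→2 4:h→4,m→6 5:h→5,m→7 6:h→8,m→6 7:h→6,m→7 8:h→8,m→8.
'mhmh': run [21, 12, 8, 5, 3] end={s17,s20,s24} rej; 4/4 deletions ∈↓L.
'hhhmhh': N↓-sim [21, 20, 15, 12, 7, 4, 3] end={s17,s20,s24} rej; 6/6 deletions ∈↓L.
2 words, ⪯-incomp.


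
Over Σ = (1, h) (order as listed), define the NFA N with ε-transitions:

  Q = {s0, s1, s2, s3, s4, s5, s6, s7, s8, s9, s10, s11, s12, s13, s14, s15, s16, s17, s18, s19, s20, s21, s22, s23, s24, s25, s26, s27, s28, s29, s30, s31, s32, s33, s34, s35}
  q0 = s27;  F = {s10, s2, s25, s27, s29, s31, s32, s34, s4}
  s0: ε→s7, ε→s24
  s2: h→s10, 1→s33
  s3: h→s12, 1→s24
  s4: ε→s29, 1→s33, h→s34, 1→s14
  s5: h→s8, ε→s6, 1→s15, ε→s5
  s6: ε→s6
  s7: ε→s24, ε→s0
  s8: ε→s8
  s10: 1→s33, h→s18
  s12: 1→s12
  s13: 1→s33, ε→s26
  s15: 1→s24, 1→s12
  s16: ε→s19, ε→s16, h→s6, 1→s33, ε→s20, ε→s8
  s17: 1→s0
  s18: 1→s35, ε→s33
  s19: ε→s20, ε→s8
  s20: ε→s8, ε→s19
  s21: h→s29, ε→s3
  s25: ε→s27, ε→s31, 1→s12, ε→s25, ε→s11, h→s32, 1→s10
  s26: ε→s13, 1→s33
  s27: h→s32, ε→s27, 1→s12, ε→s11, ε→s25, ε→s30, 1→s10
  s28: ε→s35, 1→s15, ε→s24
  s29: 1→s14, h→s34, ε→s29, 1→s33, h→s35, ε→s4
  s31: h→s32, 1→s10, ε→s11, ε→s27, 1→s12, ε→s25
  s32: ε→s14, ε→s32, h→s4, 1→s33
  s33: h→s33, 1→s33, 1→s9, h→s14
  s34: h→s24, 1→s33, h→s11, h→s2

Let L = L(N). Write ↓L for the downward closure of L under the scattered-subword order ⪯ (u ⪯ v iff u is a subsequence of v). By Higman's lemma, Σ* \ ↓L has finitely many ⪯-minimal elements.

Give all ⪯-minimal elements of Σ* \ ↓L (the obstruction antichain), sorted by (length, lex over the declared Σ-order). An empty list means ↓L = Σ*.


|Q|=36, |F|=9, |δ|=83 (38 ε).
min D↑ (7 st, q0=0, F={3}): 0:1→1,h→2 1:1→3,h→3 2:1→3,h→4 3:1→3,h→3 4:1→3,h→5 5:1→3,h→6 6:1→3,h→1.
'11': |S_i|=[18, 7, 5] end={s12,s14,s33,s35,s9} — reject; 2/2 del acc.
'1h': |S_i|=[18, 7, 5] end={s14,s18,s33,s35,s9} rej; 2/2 deletions ∈↓L.
'h1': |S_i|=[18, 13, 4] end={s14,s33,s35,s9} rej; 2/2 single-dels accept.
'hhhhhh': run [18, 13, 12, 10, 9, 6, 5] end={s14,s18,s33,s35,s9} ∉↓L; 6/6 single-dels accept.
4 obstructions.

min(Σ*\↓L) = [11, 1h, h1, hhhhhh].


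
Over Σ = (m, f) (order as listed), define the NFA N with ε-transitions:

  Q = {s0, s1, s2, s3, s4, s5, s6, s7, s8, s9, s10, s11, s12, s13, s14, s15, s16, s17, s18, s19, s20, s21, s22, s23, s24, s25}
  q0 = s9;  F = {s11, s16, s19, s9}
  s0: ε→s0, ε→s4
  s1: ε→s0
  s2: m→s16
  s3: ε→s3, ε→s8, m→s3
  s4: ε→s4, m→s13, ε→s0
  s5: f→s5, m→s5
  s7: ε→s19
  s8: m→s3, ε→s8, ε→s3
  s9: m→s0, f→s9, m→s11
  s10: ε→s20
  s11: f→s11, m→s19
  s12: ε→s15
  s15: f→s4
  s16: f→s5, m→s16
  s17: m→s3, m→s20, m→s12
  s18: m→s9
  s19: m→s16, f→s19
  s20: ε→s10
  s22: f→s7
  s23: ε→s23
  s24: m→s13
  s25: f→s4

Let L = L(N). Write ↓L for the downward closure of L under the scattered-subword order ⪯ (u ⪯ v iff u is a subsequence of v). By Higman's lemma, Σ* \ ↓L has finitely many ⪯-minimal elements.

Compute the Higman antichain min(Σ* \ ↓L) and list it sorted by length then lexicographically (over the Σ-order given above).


A = [mmmf].

|Q|=26, |F|=4, |δ|=37 (14 ε).
min D↑ (5 st, q0=0, F={4}): 0:m→1,f→0 1:m→2,f→1 2:m→3,f→2 3:m→3,f→4 4:m→4,f→4 [Hopcroft].
'mmmf': N↓-sim [8, 7, 4, 2, 1] end={s5} rej; 4/4 deletions ∈↓L.
1 minimals (antichain).


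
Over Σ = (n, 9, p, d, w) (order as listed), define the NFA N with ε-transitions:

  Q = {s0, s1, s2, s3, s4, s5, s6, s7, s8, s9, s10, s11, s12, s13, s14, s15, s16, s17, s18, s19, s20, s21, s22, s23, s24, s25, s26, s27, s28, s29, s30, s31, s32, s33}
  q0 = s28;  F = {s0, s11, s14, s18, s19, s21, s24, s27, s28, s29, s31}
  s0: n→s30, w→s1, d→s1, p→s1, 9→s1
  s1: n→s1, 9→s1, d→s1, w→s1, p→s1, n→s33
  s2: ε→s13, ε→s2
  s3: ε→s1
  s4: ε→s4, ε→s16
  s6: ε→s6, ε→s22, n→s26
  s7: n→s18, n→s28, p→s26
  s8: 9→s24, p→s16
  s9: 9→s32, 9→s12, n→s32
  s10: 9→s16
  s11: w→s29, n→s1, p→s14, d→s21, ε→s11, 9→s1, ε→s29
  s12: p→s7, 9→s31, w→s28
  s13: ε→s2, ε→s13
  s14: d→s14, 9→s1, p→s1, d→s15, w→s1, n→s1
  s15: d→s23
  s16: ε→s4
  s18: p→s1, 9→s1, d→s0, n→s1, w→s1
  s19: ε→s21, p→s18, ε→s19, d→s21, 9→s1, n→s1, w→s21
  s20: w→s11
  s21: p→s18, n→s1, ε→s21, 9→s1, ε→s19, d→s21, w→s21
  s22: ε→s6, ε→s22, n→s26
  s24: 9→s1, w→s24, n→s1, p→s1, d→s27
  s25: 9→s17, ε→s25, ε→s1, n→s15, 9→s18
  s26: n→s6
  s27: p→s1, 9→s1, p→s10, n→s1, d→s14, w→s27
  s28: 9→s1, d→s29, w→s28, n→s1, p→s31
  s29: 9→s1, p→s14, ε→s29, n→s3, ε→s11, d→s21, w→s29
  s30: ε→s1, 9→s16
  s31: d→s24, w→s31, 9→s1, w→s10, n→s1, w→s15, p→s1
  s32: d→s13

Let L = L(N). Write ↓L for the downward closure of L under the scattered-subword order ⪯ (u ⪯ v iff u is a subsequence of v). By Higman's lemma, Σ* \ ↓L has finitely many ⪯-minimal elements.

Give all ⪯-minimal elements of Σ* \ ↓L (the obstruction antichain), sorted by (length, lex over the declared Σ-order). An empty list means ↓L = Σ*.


|Q|=34, |F|=11, |δ|=110 (23 ε).
min D↑ (10 st, q0=0, F={1}): 0:n→1,9→1,p→2,d→3,w→0 1:n→1,9→1,p→1,d→1,w→1 2:n→1,9→1,p→1,d→4,w→2 3:n→1,9→1,p→5,d→6,w→3 4:n→1,9→1,p→1,d→7,w→4 5:n→1,9→1,p→1,d→5,w→1 6:n→1,9→1,p→8,d→6,w→6 7:n→1,9→1,p→1,d→5,w→7 8:n→1,9→1,p→1,d→9,w→1 9:n→1,9→1,p→1,d→1,w→1 (ε-aug+det+¬).
'n': |S_i|=[20, 6] end={s1,s16,s3,s30,s33,s4} ∉↓L; 1/1 deletions ∈↓L.
'9': run [20, 4] end={s1,s16,s33,s4} — reject; 1/1 single-dels accept.
'pp': N↓-sim [20, 14, 5] end={s1,s10,s16,s33,s4} ∉↓L; 2/2 single-dels accept.
'dpw': |S_i|=[20, 18, 11, 2] end={s1,s33} — reject; 3/3 deletions ∈↓L.
'pdddw': |S_i|=[20, 14, 12, 9, 5, 2] end={s1,s33} ∉↓L; 5/5 deletions ∈↓L.
'ddpdd': |S_i|=[20, 18, 14, 8, 6, 2] end={s1,s33} ∉↓L; 5/5 deletions ∈↓L.
6 minimals (antichain).

Antichain: [n, 9, pp, dpw, pdddw, ddpdd].


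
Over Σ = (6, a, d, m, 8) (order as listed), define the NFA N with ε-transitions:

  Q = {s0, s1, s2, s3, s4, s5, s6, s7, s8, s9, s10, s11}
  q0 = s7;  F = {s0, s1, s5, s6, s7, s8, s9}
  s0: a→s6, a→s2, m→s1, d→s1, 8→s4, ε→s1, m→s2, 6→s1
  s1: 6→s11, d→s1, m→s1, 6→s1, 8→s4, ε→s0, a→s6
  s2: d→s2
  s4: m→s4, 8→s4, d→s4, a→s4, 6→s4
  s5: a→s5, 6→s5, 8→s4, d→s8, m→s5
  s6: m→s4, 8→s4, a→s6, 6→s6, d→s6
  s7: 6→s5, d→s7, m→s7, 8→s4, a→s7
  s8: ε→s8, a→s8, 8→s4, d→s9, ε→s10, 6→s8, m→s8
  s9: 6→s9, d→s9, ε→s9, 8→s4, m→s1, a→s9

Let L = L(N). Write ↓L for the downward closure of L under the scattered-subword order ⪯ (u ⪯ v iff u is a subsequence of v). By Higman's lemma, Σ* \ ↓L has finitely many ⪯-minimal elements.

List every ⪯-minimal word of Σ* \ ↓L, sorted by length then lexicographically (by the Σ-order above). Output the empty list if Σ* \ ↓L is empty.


|Q|=12, |F|=7, |δ|=49 (5 ε).
min D↑ (7 st, q0=0, F={2}): 0:6→1,a→0,d→0,m→0,8→2 1:6→1,a→1,d→3,m→1,8→2 2:6→2,a→2,d→2,m→2,8→2 3:6→3,a→3,d→4,m→3,8→2 4:6→4,a→4,d→4,m→5,8→2 5:6→5,a→6,d→5,m→5,8→2 6:6→6,a→6,d→6,m→2,8→2 (ε-aug+det+¬).
'8': N↓-sim [11, 1] end={s4} — reject; 1/1 del acc.
'6ddmam': run [11, 10, 9, 7, 6, 3, 1] end={s4} ∉↓L; 6/6 del acc.
2 words, ⪯-incomp.

A = [8, 6ddmam].


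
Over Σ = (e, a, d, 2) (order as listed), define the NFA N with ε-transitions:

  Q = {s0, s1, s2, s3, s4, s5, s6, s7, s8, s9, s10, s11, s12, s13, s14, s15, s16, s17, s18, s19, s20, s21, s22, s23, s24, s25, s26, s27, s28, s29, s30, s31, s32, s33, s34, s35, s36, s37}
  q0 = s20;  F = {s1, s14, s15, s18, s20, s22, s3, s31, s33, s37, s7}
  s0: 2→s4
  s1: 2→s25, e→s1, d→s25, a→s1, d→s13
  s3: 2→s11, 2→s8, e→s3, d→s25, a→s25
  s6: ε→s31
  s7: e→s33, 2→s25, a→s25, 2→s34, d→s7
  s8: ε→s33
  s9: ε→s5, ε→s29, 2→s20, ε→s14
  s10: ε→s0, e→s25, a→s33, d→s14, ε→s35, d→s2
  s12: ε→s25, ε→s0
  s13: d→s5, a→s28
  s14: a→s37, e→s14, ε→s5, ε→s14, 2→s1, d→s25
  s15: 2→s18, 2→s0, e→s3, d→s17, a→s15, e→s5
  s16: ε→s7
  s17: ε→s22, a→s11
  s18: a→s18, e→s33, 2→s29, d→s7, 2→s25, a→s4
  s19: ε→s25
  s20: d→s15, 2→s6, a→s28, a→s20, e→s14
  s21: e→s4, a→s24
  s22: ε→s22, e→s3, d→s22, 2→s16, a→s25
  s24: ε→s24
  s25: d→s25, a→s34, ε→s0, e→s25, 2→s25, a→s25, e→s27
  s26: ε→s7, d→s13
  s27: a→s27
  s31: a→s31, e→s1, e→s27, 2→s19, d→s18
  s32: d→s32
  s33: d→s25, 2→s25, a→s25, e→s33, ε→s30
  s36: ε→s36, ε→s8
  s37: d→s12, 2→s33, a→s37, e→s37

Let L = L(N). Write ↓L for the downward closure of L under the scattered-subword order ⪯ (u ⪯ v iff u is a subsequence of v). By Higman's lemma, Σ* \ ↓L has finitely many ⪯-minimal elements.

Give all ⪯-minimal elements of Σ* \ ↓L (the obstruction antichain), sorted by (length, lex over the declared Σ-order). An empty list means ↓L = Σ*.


A = [ed, 22, dea, dda, ea2a].

|Q|=38, |F|=11, |δ|=94 (21 ε).
min D↑ (12 st, q0=0, F={5}): 0:e→1,a→0,d→2,2→3 1:e→1,a→4,d→5,2→6 2:e→7,a→2,d→8,2→9 3:e→6,a→3,d→9,2→5 4:e→4,a→4,d→5,2→10 5:e→5,a→5,d→5,2→5 6:e→6,a→6,d→5,2→5 7:e→7,a→5,d→5,2→10 8:e→7,a→5,d→8,2→11 9:e→10,a→9,d→11,2→5 10:e→10,a→5,d→5,2→5 11:e→10,a→5,d→11,2→5 [Hopcroft].
'ed': N↓-sim [28, 17, 9] end={s0,s12,s13,s25,s27,s28,s34,s4,s5} — reject; 2/2 del acc.
'22': |S_i|=[28, 20, 7] end={s0,s19,s25,s27,s29,s34,s4} rej; 2/2 del acc.
'dea': |S_i|=[28, 21, 11, 5] end={s0,s25,s27,s34,s4} ∉↓L; 3/3 del acc.
'dda': N↓-sim [28, 21, 15, 6] end={s0,s11,s25,s27,s34,s4} ∉↓L; 3/3 del acc.
'ea2a': |S_i|=[28, 17, 13, 7, 5] end={s0,s25,s27,s34,s4} ∉↓L; 4/4 deletions ∈↓L.
5 obstructions.
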